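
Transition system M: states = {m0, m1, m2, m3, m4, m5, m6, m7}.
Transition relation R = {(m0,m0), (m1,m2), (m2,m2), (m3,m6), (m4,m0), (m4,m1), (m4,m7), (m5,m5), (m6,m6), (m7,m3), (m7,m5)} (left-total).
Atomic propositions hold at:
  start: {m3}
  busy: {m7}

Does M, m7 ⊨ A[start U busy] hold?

A[start U busy]: least fixpoint, start Z0 = Sat(busy) = {m7}, add states in Sat(start) with every successor in Z. Already a fixed point.
Sat(A[start U busy]) = {m7}
m7 ∈ Sat(A[start U busy]) = {m7}, so the formula holds at m7.

Yes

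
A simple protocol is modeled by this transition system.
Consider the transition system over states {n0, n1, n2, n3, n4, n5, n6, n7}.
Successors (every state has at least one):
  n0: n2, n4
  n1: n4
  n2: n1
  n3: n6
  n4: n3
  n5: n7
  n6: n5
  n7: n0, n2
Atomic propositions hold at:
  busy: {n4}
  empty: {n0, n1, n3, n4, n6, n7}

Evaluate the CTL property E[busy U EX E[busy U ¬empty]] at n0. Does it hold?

Yes

Sat(¬empty) = {n2, n5}
E[busy U ¬empty]: least fixpoint, start Z0 = Sat(¬empty) = {n2, n5}, add states in Sat(busy) with some successor in Z. Already a fixed point.
Sat(E[busy U ¬empty]) = {n2, n5}
Sat(EX E[busy U ¬empty]) = {s : some successor in {n2, n5}} = {n0, n6, n7}
E[busy U EX E[busy U ¬empty]]: least fixpoint, start Z0 = Sat(EX E[busy U ¬empty]) = {n0, n6, n7}, add states in Sat(busy) with some successor in Z. Already a fixed point.
Sat(E[busy U EX E[busy U ¬empty]]) = {n0, n6, n7}
n0 ∈ Sat(E[busy U EX E[busy U ¬empty]]) = {n0, n6, n7}, so the formula holds at n0.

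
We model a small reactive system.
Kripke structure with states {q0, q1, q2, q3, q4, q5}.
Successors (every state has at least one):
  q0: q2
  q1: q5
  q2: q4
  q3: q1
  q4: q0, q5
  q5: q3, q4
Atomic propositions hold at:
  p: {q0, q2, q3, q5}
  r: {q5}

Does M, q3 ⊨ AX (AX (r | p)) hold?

Sat(r | p) = {q0, q2, q3, q5}
Sat(AX (r | p)) = {s : every successor in {q0, q2, q3, q5}} = {q0, q1, q4}
Sat(AX (AX (r | p))) = {s : every successor in {q0, q1, q4}} = {q2, q3}
q3 ∈ Sat(AX (AX (r | p))) = {q2, q3}, so the formula holds at q3.

Yes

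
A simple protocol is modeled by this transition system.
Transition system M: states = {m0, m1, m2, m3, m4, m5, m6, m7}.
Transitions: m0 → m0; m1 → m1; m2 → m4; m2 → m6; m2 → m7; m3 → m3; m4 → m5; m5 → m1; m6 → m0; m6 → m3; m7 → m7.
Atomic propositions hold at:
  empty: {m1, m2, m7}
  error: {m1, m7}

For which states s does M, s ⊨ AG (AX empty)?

{m1, m5, m7}

Sat(AX empty) = {s : every successor in {m1, m2, m7}} = {m1, m5, m7}
AG (AX empty): greatest fixpoint, start Z0 = {m1, m5, m7}, keep only states in Sat with every successor in Z. Already a fixed point.
Sat(AG (AX empty)) = {m1, m5, m7}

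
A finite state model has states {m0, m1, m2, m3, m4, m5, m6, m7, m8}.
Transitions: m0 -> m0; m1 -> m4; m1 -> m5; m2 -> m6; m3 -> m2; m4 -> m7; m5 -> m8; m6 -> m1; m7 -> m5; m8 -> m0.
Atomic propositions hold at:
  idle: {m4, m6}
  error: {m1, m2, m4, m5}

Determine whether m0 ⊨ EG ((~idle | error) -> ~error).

Yes

Sat(~idle) = {m0, m1, m2, m3, m5, m7, m8}
Sat(~idle | error) = {m0, m1, m2, m3, m4, m5, m7, m8}
Sat(~error) = {m0, m3, m6, m7, m8}
Sat((~idle | error) -> ~error) = {m0, m3, m6, m7, m8}
EG ((~idle | error) -> ~error): greatest fixpoint, start Z0 = {m0, m3, m6, m7, m8}, keep only states in Sat with some successor in Z. Z1 = {m0, m8}; fixed.
Sat(EG ((~idle | error) -> ~error)) = {m0, m8}
m0 ∈ Sat(EG ((~idle | error) -> ~error)) = {m0, m8}, so the formula holds at m0.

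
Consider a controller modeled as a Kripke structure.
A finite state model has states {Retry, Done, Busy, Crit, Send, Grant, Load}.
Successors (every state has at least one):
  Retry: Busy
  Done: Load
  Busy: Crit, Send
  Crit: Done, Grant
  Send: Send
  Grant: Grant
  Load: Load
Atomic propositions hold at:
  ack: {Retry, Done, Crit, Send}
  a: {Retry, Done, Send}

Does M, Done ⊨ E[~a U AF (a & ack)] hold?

Sat(~a) = {Busy, Crit, Grant, Load}
Sat(a & ack) = {Retry, Done, Send}
AF (a & ack): least fixpoint, start Z0 = {Retry, Done, Send}, add states with every successor in Z. Already a fixed point.
Sat(AF (a & ack)) = {Retry, Done, Send}
E[~a U AF (a & ack)]: least fixpoint, start Z0 = Sat(AF (a & ack)) = {Retry, Done, Send}, add states in Sat(~a) with some successor in Z. Z1 = {Retry, Done, Busy, Crit, Send}; fixed.
Sat(E[~a U AF (a & ack)]) = {Retry, Done, Busy, Crit, Send}
Done ∈ Sat(E[~a U AF (a & ack)]) = {Retry, Done, Busy, Crit, Send}, so the formula holds at Done.

Yes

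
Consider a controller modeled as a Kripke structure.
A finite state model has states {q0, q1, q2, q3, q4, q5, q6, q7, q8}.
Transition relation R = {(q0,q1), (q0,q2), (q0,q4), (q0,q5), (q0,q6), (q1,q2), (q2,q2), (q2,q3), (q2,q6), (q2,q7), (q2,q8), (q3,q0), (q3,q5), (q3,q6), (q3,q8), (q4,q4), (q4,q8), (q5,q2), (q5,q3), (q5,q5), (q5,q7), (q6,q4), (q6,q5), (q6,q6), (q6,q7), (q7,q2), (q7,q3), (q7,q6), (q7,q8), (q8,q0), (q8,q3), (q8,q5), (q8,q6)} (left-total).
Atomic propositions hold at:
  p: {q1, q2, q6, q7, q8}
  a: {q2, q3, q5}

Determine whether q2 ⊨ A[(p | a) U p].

Sat(p | a) = {q1, q2, q3, q5, q6, q7, q8}
A[(p | a) U p]: least fixpoint, start Z0 = Sat(p) = {q1, q2, q6, q7, q8}, add states in Sat(p | a) with every successor in Z. Already a fixed point.
Sat(A[(p | a) U p]) = {q1, q2, q6, q7, q8}
q2 ∈ Sat(A[(p | a) U p]) = {q1, q2, q6, q7, q8}, so the formula holds at q2.

Yes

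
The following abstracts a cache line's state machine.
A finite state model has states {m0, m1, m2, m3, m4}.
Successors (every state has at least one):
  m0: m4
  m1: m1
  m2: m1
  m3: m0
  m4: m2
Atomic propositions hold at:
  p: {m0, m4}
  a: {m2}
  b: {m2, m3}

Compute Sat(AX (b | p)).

{m0, m3, m4}

Sat(b | p) = {m0, m2, m3, m4}
Sat(AX (b | p)) = {s : every successor in {m0, m2, m3, m4}} = {m0, m3, m4}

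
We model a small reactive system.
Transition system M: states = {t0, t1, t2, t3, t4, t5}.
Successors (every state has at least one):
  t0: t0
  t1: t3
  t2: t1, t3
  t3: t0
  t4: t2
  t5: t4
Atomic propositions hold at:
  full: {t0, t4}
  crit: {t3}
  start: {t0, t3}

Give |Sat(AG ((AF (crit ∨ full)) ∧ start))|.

Sat(crit ∨ full) = {t0, t3, t4}
AF (crit ∨ full): least fixpoint, start Z0 = {t0, t3, t4}, add states with every successor in Z. Z1 = {t0, t1, t3, t4, t5}; Z2 = {t0, t1, t2, t3, t4, t5}; fixed.
Sat(AF (crit ∨ full)) = {t0, t1, t2, t3, t4, t5}
Sat((AF (crit ∨ full)) ∧ start) = {t0, t3}
AG ((AF (crit ∨ full)) ∧ start): greatest fixpoint, start Z0 = {t0, t3}, keep only states in Sat with every successor in Z. Already a fixed point.
Sat(AG ((AF (crit ∨ full)) ∧ start)) = {t0, t3}
|Sat(AG ((AF (crit ∨ full)) ∧ start))| = |{t0, t3}| = 2.

2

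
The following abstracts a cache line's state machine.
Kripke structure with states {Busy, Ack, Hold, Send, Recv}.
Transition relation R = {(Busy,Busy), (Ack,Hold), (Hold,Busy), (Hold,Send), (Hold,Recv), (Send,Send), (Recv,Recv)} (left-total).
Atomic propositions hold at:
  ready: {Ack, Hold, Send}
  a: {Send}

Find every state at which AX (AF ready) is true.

AF ready: least fixpoint, start Z0 = {Ack, Hold, Send}, add states with every successor in Z. Already a fixed point.
Sat(AF ready) = {Ack, Hold, Send}
Sat(AX (AF ready)) = {s : every successor in {Ack, Hold, Send}} = {Ack, Send}

{Ack, Send}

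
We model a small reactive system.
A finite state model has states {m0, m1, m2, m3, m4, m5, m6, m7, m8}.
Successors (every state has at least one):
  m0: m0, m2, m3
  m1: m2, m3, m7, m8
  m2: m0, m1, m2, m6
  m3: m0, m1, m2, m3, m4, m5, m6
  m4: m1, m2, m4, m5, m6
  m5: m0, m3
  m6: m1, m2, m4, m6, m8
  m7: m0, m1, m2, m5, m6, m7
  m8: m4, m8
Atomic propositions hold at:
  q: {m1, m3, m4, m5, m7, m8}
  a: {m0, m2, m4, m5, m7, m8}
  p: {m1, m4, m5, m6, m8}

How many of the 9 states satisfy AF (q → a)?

7

Sat(q → a) = {m0, m2, m4, m5, m6, m7, m8}
AF (q → a): least fixpoint, start Z0 = {m0, m2, m4, m5, m6, m7, m8}, add states with every successor in Z. Already a fixed point.
Sat(AF (q → a)) = {m0, m2, m4, m5, m6, m7, m8}
|Sat(AF (q → a))| = |{m0, m2, m4, m5, m6, m7, m8}| = 7.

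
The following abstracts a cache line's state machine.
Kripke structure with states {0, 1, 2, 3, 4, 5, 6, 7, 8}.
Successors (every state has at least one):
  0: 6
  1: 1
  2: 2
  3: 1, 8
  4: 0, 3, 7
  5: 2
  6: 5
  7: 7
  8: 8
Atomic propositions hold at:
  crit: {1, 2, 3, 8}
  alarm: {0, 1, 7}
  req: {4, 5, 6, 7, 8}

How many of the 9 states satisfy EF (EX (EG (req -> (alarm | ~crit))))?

Sat(~crit) = {0, 4, 5, 6, 7}
Sat(alarm | ~crit) = {0, 1, 4, 5, 6, 7}
Sat(req -> (alarm | ~crit)) = {0, 1, 2, 3, 4, 5, 6, 7}
EG (req -> (alarm | ~crit)): greatest fixpoint, start Z0 = {0, 1, 2, 3, 4, 5, 6, 7}, keep only states in Sat with some successor in Z. Already a fixed point.
Sat(EG (req -> (alarm | ~crit))) = {0, 1, 2, 3, 4, 5, 6, 7}
Sat(EX (EG (req -> (alarm | ~crit)))) = {s : some successor in {0, 1, 2, 3, 4, 5, 6, 7}} = {0, 1, 2, 3, 4, 5, 6, 7}
EF (EX (EG (req -> (alarm | ~crit)))): least fixpoint, start Z0 = {0, 1, 2, 3, 4, 5, 6, 7}, add states with some successor in Z. Already a fixed point.
Sat(EF (EX (EG (req -> (alarm | ~crit))))) = {0, 1, 2, 3, 4, 5, 6, 7}
|Sat(EF (EX (EG (req -> (alarm | ~crit)))))| = |{0, 1, 2, 3, 4, 5, 6, 7}| = 8.

8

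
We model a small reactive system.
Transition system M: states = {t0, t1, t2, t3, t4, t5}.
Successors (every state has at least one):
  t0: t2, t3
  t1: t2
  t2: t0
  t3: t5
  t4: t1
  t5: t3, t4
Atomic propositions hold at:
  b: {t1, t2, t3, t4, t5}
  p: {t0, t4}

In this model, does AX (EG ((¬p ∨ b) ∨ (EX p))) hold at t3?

Sat(¬p) = {t1, t2, t3, t5}
Sat(¬p ∨ b) = {t1, t2, t3, t4, t5}
Sat(EX p) = {s : some successor in {t0, t4}} = {t2, t5}
Sat((¬p ∨ b) ∨ (EX p)) = {t1, t2, t3, t4, t5}
EG ((¬p ∨ b) ∨ (EX p)): greatest fixpoint, start Z0 = {t1, t2, t3, t4, t5}, keep only states in Sat with some successor in Z. Z1 = {t1, t3, t4, t5}; Z2 = {t3, t4, t5}; Z3 = {t3, t5}; fixed.
Sat(EG ((¬p ∨ b) ∨ (EX p))) = {t3, t5}
Sat(AX (EG ((¬p ∨ b) ∨ (EX p)))) = {s : every successor in {t3, t5}} = {t3}
t3 ∈ Sat(AX (EG ((¬p ∨ b) ∨ (EX p)))) = {t3}, so the formula holds at t3.

Yes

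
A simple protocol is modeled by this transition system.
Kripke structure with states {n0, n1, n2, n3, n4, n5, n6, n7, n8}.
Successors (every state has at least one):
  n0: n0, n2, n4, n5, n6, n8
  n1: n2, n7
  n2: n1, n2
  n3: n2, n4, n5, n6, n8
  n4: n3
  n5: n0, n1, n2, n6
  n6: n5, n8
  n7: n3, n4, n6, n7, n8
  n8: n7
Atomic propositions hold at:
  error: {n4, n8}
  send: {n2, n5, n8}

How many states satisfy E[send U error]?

E[send U error]: least fixpoint, start Z0 = Sat(error) = {n4, n8}, add states in Sat(send) with some successor in Z. Already a fixed point.
Sat(E[send U error]) = {n4, n8}
|Sat(E[send U error])| = |{n4, n8}| = 2.

2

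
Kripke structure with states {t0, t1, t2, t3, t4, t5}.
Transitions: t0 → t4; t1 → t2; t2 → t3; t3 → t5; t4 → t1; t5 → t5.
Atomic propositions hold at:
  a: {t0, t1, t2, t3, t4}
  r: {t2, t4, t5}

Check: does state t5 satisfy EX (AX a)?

Sat(AX a) = {s : every successor in {t0, t1, t2, t3, t4}} = {t0, t1, t2, t4}
Sat(EX (AX a)) = {s : some successor in {t0, t1, t2, t4}} = {t0, t1, t4}
t5 ∉ Sat(EX (AX a)) = {t0, t1, t4}, so the formula does not hold at t5.

No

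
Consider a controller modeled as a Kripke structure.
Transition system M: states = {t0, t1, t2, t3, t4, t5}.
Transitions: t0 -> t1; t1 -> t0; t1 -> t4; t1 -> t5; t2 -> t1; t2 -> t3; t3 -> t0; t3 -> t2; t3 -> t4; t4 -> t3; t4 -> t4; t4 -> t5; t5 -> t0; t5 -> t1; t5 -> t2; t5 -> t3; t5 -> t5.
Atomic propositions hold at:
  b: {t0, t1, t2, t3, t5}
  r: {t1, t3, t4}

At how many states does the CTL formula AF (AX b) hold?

3

Sat(AX b) = {s : every successor in {t0, t1, t2, t3, t5}} = {t0, t2, t5}
AF (AX b): least fixpoint, start Z0 = {t0, t2, t5}, add states with every successor in Z. Already a fixed point.
Sat(AF (AX b)) = {t0, t2, t5}
|Sat(AF (AX b))| = |{t0, t2, t5}| = 3.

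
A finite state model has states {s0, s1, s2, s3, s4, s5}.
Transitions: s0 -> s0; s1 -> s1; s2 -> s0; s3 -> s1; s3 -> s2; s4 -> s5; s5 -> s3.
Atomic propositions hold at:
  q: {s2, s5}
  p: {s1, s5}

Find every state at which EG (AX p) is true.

Sat(AX p) = {s : every successor in {s1, s5}} = {s1, s4}
EG (AX p): greatest fixpoint, start Z0 = {s1, s4}, keep only states in Sat with some successor in Z. Z1 = {s1}; fixed.
Sat(EG (AX p)) = {s1}

{s1}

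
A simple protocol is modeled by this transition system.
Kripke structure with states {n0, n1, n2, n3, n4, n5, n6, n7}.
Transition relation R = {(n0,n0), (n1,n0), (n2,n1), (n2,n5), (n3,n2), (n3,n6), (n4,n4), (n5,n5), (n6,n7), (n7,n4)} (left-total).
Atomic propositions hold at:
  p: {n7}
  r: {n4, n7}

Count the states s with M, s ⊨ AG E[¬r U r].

3

Sat(¬r) = {n0, n1, n2, n3, n5, n6}
E[¬r U r]: least fixpoint, start Z0 = Sat(r) = {n4, n7}, add states in Sat(¬r) with some successor in Z. Z1 = {n4, n6, n7}; Z2 = {n3, n4, n6, n7}; fixed.
Sat(E[¬r U r]) = {n3, n4, n6, n7}
AG E[¬r U r]: greatest fixpoint, start Z0 = {n3, n4, n6, n7}, keep only states in Sat with every successor in Z. Z1 = {n4, n6, n7}; fixed.
Sat(AG E[¬r U r]) = {n4, n6, n7}
|Sat(AG E[¬r U r])| = |{n4, n6, n7}| = 3.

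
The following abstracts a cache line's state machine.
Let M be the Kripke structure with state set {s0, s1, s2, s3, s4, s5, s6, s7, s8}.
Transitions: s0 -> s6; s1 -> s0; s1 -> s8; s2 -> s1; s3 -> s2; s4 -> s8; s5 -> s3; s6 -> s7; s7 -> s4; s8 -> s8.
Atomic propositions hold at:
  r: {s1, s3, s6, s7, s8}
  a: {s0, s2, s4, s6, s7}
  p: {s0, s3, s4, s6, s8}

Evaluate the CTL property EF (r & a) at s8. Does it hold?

No

Sat(r & a) = {s6, s7}
EF (r & a): least fixpoint, start Z0 = {s6, s7}, add states with some successor in Z. Z1 = {s0, s6, s7}; Z2 = {s0, s1, s6, s7}; Z3 = {s0, s1, s2, s6, s7}; Z4 = {s0, s1, s2, s3, s6, s7}; Z5 = {s0, s1, s2, s3, s5, s6, s7}; fixed.
Sat(EF (r & a)) = {s0, s1, s2, s3, s5, s6, s7}
s8 ∉ Sat(EF (r & a)) = {s0, s1, s2, s3, s5, s6, s7}, so the formula does not hold at s8.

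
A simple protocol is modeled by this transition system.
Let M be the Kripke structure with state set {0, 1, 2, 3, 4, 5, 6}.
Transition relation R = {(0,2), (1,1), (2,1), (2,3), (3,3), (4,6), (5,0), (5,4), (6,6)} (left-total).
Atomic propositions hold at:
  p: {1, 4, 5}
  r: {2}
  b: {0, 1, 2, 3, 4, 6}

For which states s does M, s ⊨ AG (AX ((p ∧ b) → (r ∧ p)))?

Sat(p ∧ b) = {1, 4}
Sat(r ∧ p) = ∅
Sat((p ∧ b) → (r ∧ p)) = {0, 2, 3, 5, 6}
Sat(AX ((p ∧ b) → (r ∧ p))) = {s : every successor in {0, 2, 3, 5, 6}} = {0, 3, 4, 6}
AG (AX ((p ∧ b) → (r ∧ p))): greatest fixpoint, start Z0 = {0, 3, 4, 6}, keep only states in Sat with every successor in Z. Z1 = {3, 4, 6}; fixed.
Sat(AG (AX ((p ∧ b) → (r ∧ p)))) = {3, 4, 6}

{3, 4, 6}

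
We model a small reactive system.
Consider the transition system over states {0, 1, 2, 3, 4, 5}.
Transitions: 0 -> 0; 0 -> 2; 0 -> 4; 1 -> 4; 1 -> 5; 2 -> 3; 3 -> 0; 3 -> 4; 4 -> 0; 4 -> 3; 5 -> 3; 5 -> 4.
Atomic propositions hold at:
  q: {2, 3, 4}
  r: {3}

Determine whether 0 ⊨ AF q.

No

AF q: least fixpoint, start Z0 = {2, 3, 4}, add states with every successor in Z. Z1 = {2, 3, 4, 5}; Z2 = {1, 2, 3, 4, 5}; fixed.
Sat(AF q) = {1, 2, 3, 4, 5}
0 ∉ Sat(AF q) = {1, 2, 3, 4, 5}, so the formula does not hold at 0.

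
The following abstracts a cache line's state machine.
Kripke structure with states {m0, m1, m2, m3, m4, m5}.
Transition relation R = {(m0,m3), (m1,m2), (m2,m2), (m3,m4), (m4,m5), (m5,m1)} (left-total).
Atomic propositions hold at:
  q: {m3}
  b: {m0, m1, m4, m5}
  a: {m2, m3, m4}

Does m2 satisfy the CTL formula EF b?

EF b: least fixpoint, start Z0 = {m0, m1, m4, m5}, add states with some successor in Z. Z1 = {m0, m1, m3, m4, m5}; fixed.
Sat(EF b) = {m0, m1, m3, m4, m5}
m2 ∉ Sat(EF b) = {m0, m1, m3, m4, m5}, so the formula does not hold at m2.

No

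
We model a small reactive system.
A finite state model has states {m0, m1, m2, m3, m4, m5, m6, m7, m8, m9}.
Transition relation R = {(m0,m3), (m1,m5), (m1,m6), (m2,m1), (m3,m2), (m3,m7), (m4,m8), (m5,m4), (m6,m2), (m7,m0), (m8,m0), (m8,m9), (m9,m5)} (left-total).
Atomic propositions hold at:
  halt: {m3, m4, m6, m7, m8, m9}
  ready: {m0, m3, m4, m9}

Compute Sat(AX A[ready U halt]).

{m0, m4, m5, m7, m8}

A[ready U halt]: least fixpoint, start Z0 = Sat(halt) = {m3, m4, m6, m7, m8, m9}, add states in Sat(ready) with every successor in Z. Z1 = {m0, m3, m4, m6, m7, m8, m9}; fixed.
Sat(A[ready U halt]) = {m0, m3, m4, m6, m7, m8, m9}
Sat(AX A[ready U halt]) = {s : every successor in {m0, m3, m4, m6, m7, m8, m9}} = {m0, m4, m5, m7, m8}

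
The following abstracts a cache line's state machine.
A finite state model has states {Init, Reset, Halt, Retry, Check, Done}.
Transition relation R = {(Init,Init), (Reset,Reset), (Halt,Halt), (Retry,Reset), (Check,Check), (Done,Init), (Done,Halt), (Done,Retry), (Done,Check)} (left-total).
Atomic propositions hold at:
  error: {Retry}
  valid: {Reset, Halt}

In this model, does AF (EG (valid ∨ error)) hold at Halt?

Yes

Sat(valid ∨ error) = {Reset, Halt, Retry}
EG (valid ∨ error): greatest fixpoint, start Z0 = {Reset, Halt, Retry}, keep only states in Sat with some successor in Z. Already a fixed point.
Sat(EG (valid ∨ error)) = {Reset, Halt, Retry}
AF (EG (valid ∨ error)): least fixpoint, start Z0 = {Reset, Halt, Retry}, add states with every successor in Z. Already a fixed point.
Sat(AF (EG (valid ∨ error))) = {Reset, Halt, Retry}
Halt ∈ Sat(AF (EG (valid ∨ error))) = {Reset, Halt, Retry}, so the formula holds at Halt.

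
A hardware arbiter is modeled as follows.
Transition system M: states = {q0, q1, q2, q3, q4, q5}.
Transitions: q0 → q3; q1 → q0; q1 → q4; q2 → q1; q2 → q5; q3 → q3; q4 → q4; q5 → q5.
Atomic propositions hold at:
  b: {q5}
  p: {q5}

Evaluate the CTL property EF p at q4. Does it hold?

EF p: least fixpoint, start Z0 = {q5}, add states with some successor in Z. Z1 = {q2, q5}; fixed.
Sat(EF p) = {q2, q5}
q4 ∉ Sat(EF p) = {q2, q5}, so the formula does not hold at q4.

No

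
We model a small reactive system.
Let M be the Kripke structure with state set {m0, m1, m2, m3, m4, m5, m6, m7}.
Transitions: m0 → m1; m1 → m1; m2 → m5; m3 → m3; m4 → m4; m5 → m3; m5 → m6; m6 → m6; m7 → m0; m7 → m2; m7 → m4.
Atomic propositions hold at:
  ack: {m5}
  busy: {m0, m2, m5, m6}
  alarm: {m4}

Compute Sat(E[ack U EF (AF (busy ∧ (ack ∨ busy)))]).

{m0, m2, m5, m6, m7}

Sat(ack ∨ busy) = {m0, m2, m5, m6}
Sat(busy ∧ (ack ∨ busy)) = {m0, m2, m5, m6}
AF (busy ∧ (ack ∨ busy)): least fixpoint, start Z0 = {m0, m2, m5, m6}, add states with every successor in Z. Already a fixed point.
Sat(AF (busy ∧ (ack ∨ busy))) = {m0, m2, m5, m6}
EF (AF (busy ∧ (ack ∨ busy))): least fixpoint, start Z0 = {m0, m2, m5, m6}, add states with some successor in Z. Z1 = {m0, m2, m5, m6, m7}; fixed.
Sat(EF (AF (busy ∧ (ack ∨ busy)))) = {m0, m2, m5, m6, m7}
E[ack U EF (AF (busy ∧ (ack ∨ busy)))]: least fixpoint, start Z0 = Sat(EF (AF (busy ∧ (ack ∨ busy)))) = {m0, m2, m5, m6, m7}, add states in Sat(ack) with some successor in Z. Already a fixed point.
Sat(E[ack U EF (AF (busy ∧ (ack ∨ busy)))]) = {m0, m2, m5, m6, m7}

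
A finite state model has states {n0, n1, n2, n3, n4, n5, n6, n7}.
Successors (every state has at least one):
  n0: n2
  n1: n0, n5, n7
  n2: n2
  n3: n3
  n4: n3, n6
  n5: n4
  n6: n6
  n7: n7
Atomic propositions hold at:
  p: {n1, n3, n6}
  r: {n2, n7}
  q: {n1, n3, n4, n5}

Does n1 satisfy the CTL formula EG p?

No

EG p: greatest fixpoint, start Z0 = {n1, n3, n6}, keep only states in Sat with some successor in Z. Z1 = {n3, n6}; fixed.
Sat(EG p) = {n3, n6}
n1 ∉ Sat(EG p) = {n3, n6}, so the formula does not hold at n1.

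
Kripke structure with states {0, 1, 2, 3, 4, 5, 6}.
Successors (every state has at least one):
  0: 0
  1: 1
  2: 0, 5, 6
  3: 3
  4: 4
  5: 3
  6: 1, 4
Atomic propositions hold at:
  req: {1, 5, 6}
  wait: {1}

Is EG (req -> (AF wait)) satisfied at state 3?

Yes

AF wait: least fixpoint, start Z0 = {1}, add states with every successor in Z. Already a fixed point.
Sat(AF wait) = {1}
Sat(req -> (AF wait)) = {0, 1, 2, 3, 4}
EG (req -> (AF wait)): greatest fixpoint, start Z0 = {0, 1, 2, 3, 4}, keep only states in Sat with some successor in Z. Already a fixed point.
Sat(EG (req -> (AF wait))) = {0, 1, 2, 3, 4}
3 ∈ Sat(EG (req -> (AF wait))) = {0, 1, 2, 3, 4}, so the formula holds at 3.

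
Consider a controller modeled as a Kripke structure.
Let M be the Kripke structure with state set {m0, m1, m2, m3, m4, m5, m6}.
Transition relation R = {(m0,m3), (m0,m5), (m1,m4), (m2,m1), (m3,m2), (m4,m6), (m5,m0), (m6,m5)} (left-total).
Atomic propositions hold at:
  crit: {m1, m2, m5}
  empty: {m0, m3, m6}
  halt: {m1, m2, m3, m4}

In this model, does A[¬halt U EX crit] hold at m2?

Sat(¬halt) = {m0, m5, m6}
Sat(EX crit) = {s : some successor in {m1, m2, m5}} = {m0, m2, m3, m6}
A[¬halt U EX crit]: least fixpoint, start Z0 = Sat(EX crit) = {m0, m2, m3, m6}, add states in Sat(¬halt) with every successor in Z. Z1 = {m0, m2, m3, m5, m6}; fixed.
Sat(A[¬halt U EX crit]) = {m0, m2, m3, m5, m6}
m2 ∈ Sat(A[¬halt U EX crit]) = {m0, m2, m3, m5, m6}, so the formula holds at m2.

Yes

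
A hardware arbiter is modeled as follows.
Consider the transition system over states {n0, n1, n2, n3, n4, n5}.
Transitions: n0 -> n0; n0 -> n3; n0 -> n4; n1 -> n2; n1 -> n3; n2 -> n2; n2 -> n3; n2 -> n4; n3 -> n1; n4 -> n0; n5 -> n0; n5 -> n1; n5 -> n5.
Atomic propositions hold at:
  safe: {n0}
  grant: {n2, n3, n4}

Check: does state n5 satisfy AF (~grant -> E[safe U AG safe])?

No

Sat(~grant) = {n0, n1, n5}
AG safe: greatest fixpoint, start Z0 = {n0}, keep only states in Sat with every successor in Z. Z1 = ∅; fixed.
Sat(AG safe) = ∅
E[safe U AG safe]: least fixpoint, start Z0 = Sat(AG safe) = ∅, add states in Sat(safe) with some successor in Z. Already a fixed point.
Sat(E[safe U AG safe]) = ∅
Sat(~grant -> E[safe U AG safe]) = {n2, n3, n4}
AF (~grant -> E[safe U AG safe]): least fixpoint, start Z0 = {n2, n3, n4}, add states with every successor in Z. Z1 = {n1, n2, n3, n4}; fixed.
Sat(AF (~grant -> E[safe U AG safe])) = {n1, n2, n3, n4}
n5 ∉ Sat(AF (~grant -> E[safe U AG safe])) = {n1, n2, n3, n4}, so the formula does not hold at n5.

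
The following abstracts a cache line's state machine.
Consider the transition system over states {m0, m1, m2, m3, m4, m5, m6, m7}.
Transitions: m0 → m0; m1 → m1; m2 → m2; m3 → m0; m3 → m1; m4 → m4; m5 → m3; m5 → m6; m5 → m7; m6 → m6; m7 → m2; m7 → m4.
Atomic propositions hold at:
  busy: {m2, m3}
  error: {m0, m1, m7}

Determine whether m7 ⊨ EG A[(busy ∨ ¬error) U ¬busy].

Sat(¬error) = {m2, m3, m4, m5, m6}
Sat(busy ∨ ¬error) = {m2, m3, m4, m5, m6}
Sat(¬busy) = {m0, m1, m4, m5, m6, m7}
A[(busy ∨ ¬error) U ¬busy]: least fixpoint, start Z0 = Sat(¬busy) = {m0, m1, m4, m5, m6, m7}, add states in Sat(busy ∨ ¬error) with every successor in Z. Z1 = {m0, m1, m3, m4, m5, m6, m7}; fixed.
Sat(A[(busy ∨ ¬error) U ¬busy]) = {m0, m1, m3, m4, m5, m6, m7}
EG A[(busy ∨ ¬error) U ¬busy]: greatest fixpoint, start Z0 = {m0, m1, m3, m4, m5, m6, m7}, keep only states in Sat with some successor in Z. Already a fixed point.
Sat(EG A[(busy ∨ ¬error) U ¬busy]) = {m0, m1, m3, m4, m5, m6, m7}
m7 ∈ Sat(EG A[(busy ∨ ¬error) U ¬busy]) = {m0, m1, m3, m4, m5, m6, m7}, so the formula holds at m7.

Yes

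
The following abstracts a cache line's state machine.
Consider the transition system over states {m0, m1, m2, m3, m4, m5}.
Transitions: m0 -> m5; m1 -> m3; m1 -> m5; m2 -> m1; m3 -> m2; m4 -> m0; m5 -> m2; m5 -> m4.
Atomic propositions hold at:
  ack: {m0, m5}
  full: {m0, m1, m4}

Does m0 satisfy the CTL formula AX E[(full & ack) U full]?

Sat(full & ack) = {m0}
E[(full & ack) U full]: least fixpoint, start Z0 = Sat(full) = {m0, m1, m4}, add states in Sat(full & ack) with some successor in Z. Already a fixed point.
Sat(E[(full & ack) U full]) = {m0, m1, m4}
Sat(AX E[(full & ack) U full]) = {s : every successor in {m0, m1, m4}} = {m2, m4}
m0 ∉ Sat(AX E[(full & ack) U full]) = {m2, m4}, so the formula does not hold at m0.

No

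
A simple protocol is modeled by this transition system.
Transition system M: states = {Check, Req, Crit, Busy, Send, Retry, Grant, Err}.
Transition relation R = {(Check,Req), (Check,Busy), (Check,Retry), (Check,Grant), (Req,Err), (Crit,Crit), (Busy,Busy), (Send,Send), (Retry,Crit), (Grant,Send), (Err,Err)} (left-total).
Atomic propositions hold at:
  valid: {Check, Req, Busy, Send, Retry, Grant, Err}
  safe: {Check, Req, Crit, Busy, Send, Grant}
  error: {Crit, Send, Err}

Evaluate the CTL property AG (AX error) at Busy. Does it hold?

Sat(AX error) = {s : every successor in {Crit, Send, Err}} = {Req, Crit, Send, Retry, Grant, Err}
AG (AX error): greatest fixpoint, start Z0 = {Req, Crit, Send, Retry, Grant, Err}, keep only states in Sat with every successor in Z. Already a fixed point.
Sat(AG (AX error)) = {Req, Crit, Send, Retry, Grant, Err}
Busy ∉ Sat(AG (AX error)) = {Req, Crit, Send, Retry, Grant, Err}, so the formula does not hold at Busy.

No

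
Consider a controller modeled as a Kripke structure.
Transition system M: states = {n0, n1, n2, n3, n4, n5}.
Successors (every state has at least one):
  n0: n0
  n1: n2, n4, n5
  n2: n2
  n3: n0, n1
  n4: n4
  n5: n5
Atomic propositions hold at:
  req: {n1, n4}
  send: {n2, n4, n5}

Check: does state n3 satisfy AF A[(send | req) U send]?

No

Sat(send | req) = {n1, n2, n4, n5}
A[(send | req) U send]: least fixpoint, start Z0 = Sat(send) = {n2, n4, n5}, add states in Sat(send | req) with every successor in Z. Z1 = {n1, n2, n4, n5}; fixed.
Sat(A[(send | req) U send]) = {n1, n2, n4, n5}
AF A[(send | req) U send]: least fixpoint, start Z0 = {n1, n2, n4, n5}, add states with every successor in Z. Already a fixed point.
Sat(AF A[(send | req) U send]) = {n1, n2, n4, n5}
n3 ∉ Sat(AF A[(send | req) U send]) = {n1, n2, n4, n5}, so the formula does not hold at n3.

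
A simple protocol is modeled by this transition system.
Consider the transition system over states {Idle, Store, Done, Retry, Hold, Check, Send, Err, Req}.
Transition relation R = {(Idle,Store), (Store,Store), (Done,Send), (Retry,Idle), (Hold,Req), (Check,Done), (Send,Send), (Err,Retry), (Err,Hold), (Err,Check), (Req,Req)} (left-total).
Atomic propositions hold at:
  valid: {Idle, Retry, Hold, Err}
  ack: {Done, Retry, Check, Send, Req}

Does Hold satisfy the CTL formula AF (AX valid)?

Sat(AX valid) = {s : every successor in {Idle, Retry, Hold, Err}} = {Retry}
AF (AX valid): least fixpoint, start Z0 = {Retry}, add states with every successor in Z. Already a fixed point.
Sat(AF (AX valid)) = {Retry}
Hold ∉ Sat(AF (AX valid)) = {Retry}, so the formula does not hold at Hold.

No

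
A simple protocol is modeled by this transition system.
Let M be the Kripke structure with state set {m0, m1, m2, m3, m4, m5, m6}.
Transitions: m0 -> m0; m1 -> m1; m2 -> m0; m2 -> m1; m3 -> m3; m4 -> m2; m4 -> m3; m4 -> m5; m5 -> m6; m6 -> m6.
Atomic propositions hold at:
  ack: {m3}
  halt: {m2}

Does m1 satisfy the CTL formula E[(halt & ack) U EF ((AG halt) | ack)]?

Sat(halt & ack) = ∅
AG halt: greatest fixpoint, start Z0 = {m2}, keep only states in Sat with every successor in Z. Z1 = ∅; fixed.
Sat(AG halt) = ∅
Sat((AG halt) | ack) = {m3}
EF ((AG halt) | ack): least fixpoint, start Z0 = {m3}, add states with some successor in Z. Z1 = {m3, m4}; fixed.
Sat(EF ((AG halt) | ack)) = {m3, m4}
E[(halt & ack) U EF ((AG halt) | ack)]: least fixpoint, start Z0 = Sat(EF ((AG halt) | ack)) = {m3, m4}, add states in Sat(halt & ack) with some successor in Z. Already a fixed point.
Sat(E[(halt & ack) U EF ((AG halt) | ack)]) = {m3, m4}
m1 ∉ Sat(E[(halt & ack) U EF ((AG halt) | ack)]) = {m3, m4}, so the formula does not hold at m1.

No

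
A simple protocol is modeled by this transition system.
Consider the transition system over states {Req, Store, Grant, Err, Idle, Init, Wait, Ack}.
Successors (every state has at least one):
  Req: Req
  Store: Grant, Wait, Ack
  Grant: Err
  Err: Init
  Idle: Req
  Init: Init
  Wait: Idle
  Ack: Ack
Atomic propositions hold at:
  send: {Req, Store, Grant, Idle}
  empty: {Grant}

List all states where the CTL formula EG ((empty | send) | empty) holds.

{Req, Idle}

Sat(empty | send) = {Req, Store, Grant, Idle}
Sat((empty | send) | empty) = {Req, Store, Grant, Idle}
EG ((empty | send) | empty): greatest fixpoint, start Z0 = {Req, Store, Grant, Idle}, keep only states in Sat with some successor in Z. Z1 = {Req, Store, Idle}; Z2 = {Req, Idle}; fixed.
Sat(EG ((empty | send) | empty)) = {Req, Idle}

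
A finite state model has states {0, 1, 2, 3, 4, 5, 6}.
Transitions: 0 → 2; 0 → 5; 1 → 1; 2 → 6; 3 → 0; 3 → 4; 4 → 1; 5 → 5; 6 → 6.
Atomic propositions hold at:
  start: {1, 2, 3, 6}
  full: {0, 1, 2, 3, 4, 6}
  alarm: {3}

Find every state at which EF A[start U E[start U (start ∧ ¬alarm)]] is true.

Sat(¬alarm) = {0, 1, 2, 4, 5, 6}
Sat(start ∧ ¬alarm) = {1, 2, 6}
E[start U (start ∧ ¬alarm)]: least fixpoint, start Z0 = Sat((start ∧ ¬alarm)) = {1, 2, 6}, add states in Sat(start) with some successor in Z. Already a fixed point.
Sat(E[start U (start ∧ ¬alarm)]) = {1, 2, 6}
A[start U E[start U (start ∧ ¬alarm)]]: least fixpoint, start Z0 = Sat(E[start U (start ∧ ¬alarm)]) = {1, 2, 6}, add states in Sat(start) with every successor in Z. Already a fixed point.
Sat(A[start U E[start U (start ∧ ¬alarm)]]) = {1, 2, 6}
EF A[start U E[start U (start ∧ ¬alarm)]]: least fixpoint, start Z0 = {1, 2, 6}, add states with some successor in Z. Z1 = {0, 1, 2, 4, 6}; Z2 = {0, 1, 2, 3, 4, 6}; fixed.
Sat(EF A[start U E[start U (start ∧ ¬alarm)]]) = {0, 1, 2, 3, 4, 6}

{0, 1, 2, 3, 4, 6}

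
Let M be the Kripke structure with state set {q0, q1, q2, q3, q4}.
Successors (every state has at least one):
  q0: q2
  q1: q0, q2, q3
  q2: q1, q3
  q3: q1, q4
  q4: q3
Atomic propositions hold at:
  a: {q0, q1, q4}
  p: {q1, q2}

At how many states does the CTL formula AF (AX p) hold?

Sat(AX p) = {s : every successor in {q1, q2}} = {q0}
AF (AX p): least fixpoint, start Z0 = {q0}, add states with every successor in Z. Already a fixed point.
Sat(AF (AX p)) = {q0}
|Sat(AF (AX p))| = |{q0}| = 1.

1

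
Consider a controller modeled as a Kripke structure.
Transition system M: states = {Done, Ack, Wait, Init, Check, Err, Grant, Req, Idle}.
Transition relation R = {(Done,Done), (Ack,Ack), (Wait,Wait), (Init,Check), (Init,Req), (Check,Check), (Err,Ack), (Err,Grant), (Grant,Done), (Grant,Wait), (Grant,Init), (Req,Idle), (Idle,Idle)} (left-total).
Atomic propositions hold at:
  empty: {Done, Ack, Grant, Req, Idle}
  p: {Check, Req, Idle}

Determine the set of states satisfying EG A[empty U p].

{Check, Req, Idle}

A[empty U p]: least fixpoint, start Z0 = Sat(p) = {Check, Req, Idle}, add states in Sat(empty) with every successor in Z. Already a fixed point.
Sat(A[empty U p]) = {Check, Req, Idle}
EG A[empty U p]: greatest fixpoint, start Z0 = {Check, Req, Idle}, keep only states in Sat with some successor in Z. Already a fixed point.
Sat(EG A[empty U p]) = {Check, Req, Idle}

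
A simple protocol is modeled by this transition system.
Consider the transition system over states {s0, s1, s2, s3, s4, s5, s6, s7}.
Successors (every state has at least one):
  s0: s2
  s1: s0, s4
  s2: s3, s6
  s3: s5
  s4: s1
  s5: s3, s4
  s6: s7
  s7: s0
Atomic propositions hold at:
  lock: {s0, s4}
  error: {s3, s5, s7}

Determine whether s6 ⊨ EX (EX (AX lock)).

No

Sat(AX lock) = {s : every successor in {s0, s4}} = {s1, s7}
Sat(EX (AX lock)) = {s : some successor in {s1, s7}} = {s4, s6}
Sat(EX (EX (AX lock))) = {s : some successor in {s4, s6}} = {s1, s2, s5}
s6 ∉ Sat(EX (EX (AX lock))) = {s1, s2, s5}, so the formula does not hold at s6.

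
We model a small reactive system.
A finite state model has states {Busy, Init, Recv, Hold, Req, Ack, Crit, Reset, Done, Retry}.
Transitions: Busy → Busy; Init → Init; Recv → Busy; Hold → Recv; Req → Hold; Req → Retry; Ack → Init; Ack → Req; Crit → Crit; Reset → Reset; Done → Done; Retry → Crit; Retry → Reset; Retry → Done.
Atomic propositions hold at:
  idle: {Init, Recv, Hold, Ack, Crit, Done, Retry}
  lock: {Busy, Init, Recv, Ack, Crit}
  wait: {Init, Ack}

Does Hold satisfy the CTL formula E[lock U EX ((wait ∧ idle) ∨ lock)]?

Sat(wait ∧ idle) = {Init, Ack}
Sat((wait ∧ idle) ∨ lock) = {Busy, Init, Recv, Ack, Crit}
Sat(EX ((wait ∧ idle) ∨ lock)) = {s : some successor in {Busy, Init, Recv, Ack, Crit}} = {Busy, Init, Recv, Hold, Ack, Crit, Retry}
E[lock U EX ((wait ∧ idle) ∨ lock)]: least fixpoint, start Z0 = Sat(EX ((wait ∧ idle) ∨ lock)) = {Busy, Init, Recv, Hold, Ack, Crit, Retry}, add states in Sat(lock) with some successor in Z. Already a fixed point.
Sat(E[lock U EX ((wait ∧ idle) ∨ lock)]) = {Busy, Init, Recv, Hold, Ack, Crit, Retry}
Hold ∈ Sat(E[lock U EX ((wait ∧ idle) ∨ lock)]) = {Busy, Init, Recv, Hold, Ack, Crit, Retry}, so the formula holds at Hold.

Yes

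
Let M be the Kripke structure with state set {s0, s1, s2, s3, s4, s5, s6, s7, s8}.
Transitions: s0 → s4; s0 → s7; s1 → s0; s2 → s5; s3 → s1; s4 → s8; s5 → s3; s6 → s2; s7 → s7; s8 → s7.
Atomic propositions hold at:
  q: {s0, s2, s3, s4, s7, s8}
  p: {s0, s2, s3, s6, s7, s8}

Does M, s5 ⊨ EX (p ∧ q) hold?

Yes

Sat(p ∧ q) = {s0, s2, s3, s7, s8}
Sat(EX (p ∧ q)) = {s : some successor in {s0, s2, s3, s7, s8}} = {s0, s1, s4, s5, s6, s7, s8}
s5 ∈ Sat(EX (p ∧ q)) = {s0, s1, s4, s5, s6, s7, s8}, so the formula holds at s5.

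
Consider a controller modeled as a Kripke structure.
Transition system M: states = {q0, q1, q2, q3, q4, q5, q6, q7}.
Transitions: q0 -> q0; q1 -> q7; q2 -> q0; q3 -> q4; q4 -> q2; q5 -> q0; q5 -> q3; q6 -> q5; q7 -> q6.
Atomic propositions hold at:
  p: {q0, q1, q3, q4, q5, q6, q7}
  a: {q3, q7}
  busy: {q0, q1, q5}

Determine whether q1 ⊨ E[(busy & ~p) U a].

Sat(~p) = {q2}
Sat(busy & ~p) = ∅
E[(busy & ~p) U a]: least fixpoint, start Z0 = Sat(a) = {q3, q7}, add states in Sat(busy & ~p) with some successor in Z. Already a fixed point.
Sat(E[(busy & ~p) U a]) = {q3, q7}
q1 ∉ Sat(E[(busy & ~p) U a]) = {q3, q7}, so the formula does not hold at q1.

No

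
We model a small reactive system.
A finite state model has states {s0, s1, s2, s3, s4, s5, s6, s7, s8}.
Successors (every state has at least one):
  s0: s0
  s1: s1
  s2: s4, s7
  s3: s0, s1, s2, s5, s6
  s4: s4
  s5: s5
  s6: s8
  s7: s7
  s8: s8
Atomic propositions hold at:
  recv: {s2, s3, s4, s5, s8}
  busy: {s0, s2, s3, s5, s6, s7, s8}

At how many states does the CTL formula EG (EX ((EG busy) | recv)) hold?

EG busy: greatest fixpoint, start Z0 = {s0, s2, s3, s5, s6, s7, s8}, keep only states in Sat with some successor in Z. Already a fixed point.
Sat(EG busy) = {s0, s2, s3, s5, s6, s7, s8}
Sat((EG busy) | recv) = {s0, s2, s3, s4, s5, s6, s7, s8}
Sat(EX ((EG busy) | recv)) = {s : some successor in {s0, s2, s3, s4, s5, s6, s7, s8}} = {s0, s2, s3, s4, s5, s6, s7, s8}
EG (EX ((EG busy) | recv)): greatest fixpoint, start Z0 = {s0, s2, s3, s4, s5, s6, s7, s8}, keep only states in Sat with some successor in Z. Already a fixed point.
Sat(EG (EX ((EG busy) | recv))) = {s0, s2, s3, s4, s5, s6, s7, s8}
|Sat(EG (EX ((EG busy) | recv)))| = |{s0, s2, s3, s4, s5, s6, s7, s8}| = 8.

8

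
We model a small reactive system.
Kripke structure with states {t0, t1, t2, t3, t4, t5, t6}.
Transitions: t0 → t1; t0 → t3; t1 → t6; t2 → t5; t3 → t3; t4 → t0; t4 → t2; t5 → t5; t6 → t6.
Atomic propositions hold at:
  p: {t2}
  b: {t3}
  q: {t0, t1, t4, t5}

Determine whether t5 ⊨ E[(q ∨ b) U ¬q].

Sat(q ∨ b) = {t0, t1, t3, t4, t5}
Sat(¬q) = {t2, t3, t6}
E[(q ∨ b) U ¬q]: least fixpoint, start Z0 = Sat(¬q) = {t2, t3, t6}, add states in Sat(q ∨ b) with some successor in Z. Z1 = {t0, t1, t2, t3, t4, t6}; fixed.
Sat(E[(q ∨ b) U ¬q]) = {t0, t1, t2, t3, t4, t6}
t5 ∉ Sat(E[(q ∨ b) U ¬q]) = {t0, t1, t2, t3, t4, t6}, so the formula does not hold at t5.

No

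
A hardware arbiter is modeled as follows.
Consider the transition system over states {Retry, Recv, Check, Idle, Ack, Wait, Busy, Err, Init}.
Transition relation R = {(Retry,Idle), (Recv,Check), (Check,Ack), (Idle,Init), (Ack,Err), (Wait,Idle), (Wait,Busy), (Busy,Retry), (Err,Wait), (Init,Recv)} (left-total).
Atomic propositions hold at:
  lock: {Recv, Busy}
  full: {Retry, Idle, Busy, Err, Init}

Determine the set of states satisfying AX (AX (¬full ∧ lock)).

Sat(¬full) = {Recv, Check, Ack, Wait}
Sat(¬full ∧ lock) = {Recv}
Sat(AX (¬full ∧ lock)) = {s : every successor in {Recv}} = {Init}
Sat(AX (AX (¬full ∧ lock))) = {s : every successor in {Init}} = {Idle}

{Idle}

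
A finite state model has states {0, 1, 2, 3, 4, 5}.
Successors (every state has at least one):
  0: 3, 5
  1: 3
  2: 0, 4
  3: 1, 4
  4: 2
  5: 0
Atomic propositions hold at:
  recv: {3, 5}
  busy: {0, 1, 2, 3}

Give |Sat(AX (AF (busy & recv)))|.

Sat(busy & recv) = {3}
AF (busy & recv): least fixpoint, start Z0 = {3}, add states with every successor in Z. Z1 = {1, 3}; fixed.
Sat(AF (busy & recv)) = {1, 3}
Sat(AX (AF (busy & recv))) = {s : every successor in {1, 3}} = {1}
|Sat(AX (AF (busy & recv)))| = |{1}| = 1.

1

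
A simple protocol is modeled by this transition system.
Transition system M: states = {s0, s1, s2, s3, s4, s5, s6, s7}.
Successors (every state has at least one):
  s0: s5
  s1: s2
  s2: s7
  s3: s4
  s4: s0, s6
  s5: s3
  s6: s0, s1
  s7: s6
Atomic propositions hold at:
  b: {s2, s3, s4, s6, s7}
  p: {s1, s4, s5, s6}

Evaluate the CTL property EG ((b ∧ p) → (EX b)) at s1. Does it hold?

Sat(b ∧ p) = {s4, s6}
Sat(EX b) = {s : some successor in {s2, s3, s4, s6, s7}} = {s1, s2, s3, s4, s5, s7}
Sat((b ∧ p) → (EX b)) = {s0, s1, s2, s3, s4, s5, s7}
EG ((b ∧ p) → (EX b)): greatest fixpoint, start Z0 = {s0, s1, s2, s3, s4, s5, s7}, keep only states in Sat with some successor in Z. Z1 = {s0, s1, s2, s3, s4, s5}; Z2 = {s0, s1, s3, s4, s5}; Z3 = {s0, s3, s4, s5}; fixed.
Sat(EG ((b ∧ p) → (EX b))) = {s0, s3, s4, s5}
s1 ∉ Sat(EG ((b ∧ p) → (EX b))) = {s0, s3, s4, s5}, so the formula does not hold at s1.

No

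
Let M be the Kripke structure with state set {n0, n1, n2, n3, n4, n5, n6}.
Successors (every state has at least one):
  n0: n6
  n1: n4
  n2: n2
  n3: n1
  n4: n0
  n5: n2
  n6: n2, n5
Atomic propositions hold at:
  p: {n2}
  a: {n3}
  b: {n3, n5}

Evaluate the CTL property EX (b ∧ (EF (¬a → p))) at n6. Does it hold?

Sat(¬a) = {n0, n1, n2, n4, n5, n6}
Sat(¬a → p) = {n2, n3}
EF (¬a → p): least fixpoint, start Z0 = {n2, n3}, add states with some successor in Z. Z1 = {n2, n3, n5, n6}; Z2 = {n0, n2, n3, n5, n6}; Z3 = {n0, n2, n3, n4, n5, n6}; Z4 = {n0, n1, n2, n3, n4, n5, n6}; fixed.
Sat(EF (¬a → p)) = {n0, n1, n2, n3, n4, n5, n6}
Sat(b ∧ (EF (¬a → p))) = {n3, n5}
Sat(EX (b ∧ (EF (¬a → p)))) = {s : some successor in {n3, n5}} = {n6}
n6 ∈ Sat(EX (b ∧ (EF (¬a → p)))) = {n6}, so the formula holds at n6.

Yes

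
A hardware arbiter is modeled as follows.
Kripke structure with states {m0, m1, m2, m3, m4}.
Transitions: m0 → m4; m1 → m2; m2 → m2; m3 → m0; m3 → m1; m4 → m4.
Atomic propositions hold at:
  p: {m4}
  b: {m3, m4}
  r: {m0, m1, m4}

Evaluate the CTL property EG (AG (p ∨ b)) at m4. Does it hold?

Sat(p ∨ b) = {m3, m4}
AG (p ∨ b): greatest fixpoint, start Z0 = {m3, m4}, keep only states in Sat with every successor in Z. Z1 = {m4}; fixed.
Sat(AG (p ∨ b)) = {m4}
EG (AG (p ∨ b)): greatest fixpoint, start Z0 = {m4}, keep only states in Sat with some successor in Z. Already a fixed point.
Sat(EG (AG (p ∨ b))) = {m4}
m4 ∈ Sat(EG (AG (p ∨ b))) = {m4}, so the formula holds at m4.

Yes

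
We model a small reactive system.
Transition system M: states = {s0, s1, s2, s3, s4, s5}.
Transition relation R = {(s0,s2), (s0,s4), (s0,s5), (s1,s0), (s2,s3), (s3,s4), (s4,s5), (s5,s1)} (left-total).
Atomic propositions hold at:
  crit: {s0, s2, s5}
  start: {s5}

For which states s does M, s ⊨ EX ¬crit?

{s0, s2, s3, s5}

Sat(¬crit) = {s1, s3, s4}
Sat(EX ¬crit) = {s : some successor in {s1, s3, s4}} = {s0, s2, s3, s5}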